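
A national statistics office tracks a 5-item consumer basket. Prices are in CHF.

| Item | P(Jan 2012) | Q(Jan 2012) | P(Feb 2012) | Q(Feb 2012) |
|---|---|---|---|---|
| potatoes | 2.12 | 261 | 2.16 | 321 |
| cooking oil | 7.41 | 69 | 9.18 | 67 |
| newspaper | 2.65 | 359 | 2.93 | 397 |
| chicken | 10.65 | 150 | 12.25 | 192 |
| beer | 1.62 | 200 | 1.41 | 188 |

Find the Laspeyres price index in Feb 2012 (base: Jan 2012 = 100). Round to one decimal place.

Laspeyres price index uses base-period quantities as weights.
ΣP(Feb 2012)·Q(Jan 2012) = 2.16×261 + 9.18×69 + 2.93×359 + 12.25×150 + 1.41×200 = 563.76 + 633.42 + 1051.87 + 1837.5 + 282 = 4368.55
ΣP(Jan 2012)·Q(Jan 2012) = 2.12×261 + 7.41×69 + 2.65×359 + 10.65×150 + 1.62×200 = 553.32 + 511.29 + 951.35 + 1597.5 + 324 = 3937.46
Index = 4368.55 / 3937.46 × 100 = 110.9484

110.9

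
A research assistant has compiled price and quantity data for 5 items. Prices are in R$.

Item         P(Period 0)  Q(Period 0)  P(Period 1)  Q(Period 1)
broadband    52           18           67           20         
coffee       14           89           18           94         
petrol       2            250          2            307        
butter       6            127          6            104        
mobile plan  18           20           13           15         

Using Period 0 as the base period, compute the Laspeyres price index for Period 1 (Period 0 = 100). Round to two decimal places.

113.83

Laspeyres price index uses base-period quantities as weights.
ΣP(Period 1)·Q(Period 0) = 67×18 + 18×89 + 2×250 + 6×127 + 13×20 = 1206 + 1602 + 500 + 762 + 260 = 4330
ΣP(Period 0)·Q(Period 0) = 52×18 + 14×89 + 2×250 + 6×127 + 18×20 = 936 + 1246 + 500 + 762 + 360 = 3804
Index = 4330 / 3804 × 100 = 113.8275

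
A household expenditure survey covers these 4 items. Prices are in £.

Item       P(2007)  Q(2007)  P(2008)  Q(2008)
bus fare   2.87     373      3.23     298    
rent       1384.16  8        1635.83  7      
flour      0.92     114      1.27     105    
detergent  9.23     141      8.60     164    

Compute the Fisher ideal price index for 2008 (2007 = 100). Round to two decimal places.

Laspeyres component (base-period weights):
ΣP(2008)Q(2007) = 3.23×373 + 1635.83×8 + 1.27×114 + 8.60×141 = 1204.79 + 13086.64 + 144.78 + 1212.6 = 15648.81
ΣP(2007)Q(2007) = 2.87×373 + 1384.16×8 + 0.92×114 + 9.23×141 = 1070.51 + 11073.28 + 104.88 + 1301.43 = 13550.1
L = 15648.81 / 13550.1 × 100 = 115.4885
Paasche component (current-period weights):
ΣP(2008)Q(2008) = 3.23×298 + 1635.83×7 + 1.27×105 + 8.60×164 = 962.54 + 11450.81 + 133.35 + 1410.4 = 13957.1
ΣP(2007)Q(2008) = 2.87×298 + 1384.16×7 + 0.92×105 + 9.23×164 = 855.26 + 9689.12 + 96.6 + 1513.72 = 12154.7
P = 13957.1 / 12154.7 × 100 = 114.8288
Fisher = √(L × P) = √(115.4885 × 114.8288) = 115.1582

115.16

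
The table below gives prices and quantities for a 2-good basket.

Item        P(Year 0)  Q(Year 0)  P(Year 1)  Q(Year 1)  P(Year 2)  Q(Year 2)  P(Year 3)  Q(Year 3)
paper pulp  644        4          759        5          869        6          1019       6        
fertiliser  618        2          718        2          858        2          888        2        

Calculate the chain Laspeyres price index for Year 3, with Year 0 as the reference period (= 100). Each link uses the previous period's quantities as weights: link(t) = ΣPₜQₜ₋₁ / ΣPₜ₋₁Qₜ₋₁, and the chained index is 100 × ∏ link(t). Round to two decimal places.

Link Year 0→Year 1:
ΣP(Year 1)Q(Year 0) = 759×4 + 718×2 = 3036 + 1436 = 4472
ΣP(Year 0)Q(Year 0) = 644×4 + 618×2 = 2576 + 1236 = 3812
link = 4472/3812 = 1.173137
Link Year 1→Year 2:
ΣP(Year 2)Q(Year 1) = 869×5 + 858×2 = 4345 + 1716 = 6061
ΣP(Year 1)Q(Year 1) = 759×5 + 718×2 = 3795 + 1436 = 5231
link = 6061/5231 = 1.158669
Link Year 2→Year 3:
ΣP(Year 3)Q(Year 2) = 1019×6 + 888×2 = 6114 + 1776 = 7890
ΣP(Year 2)Q(Year 2) = 869×6 + 858×2 = 5214 + 1716 = 6930
link = 7890/6930 = 1.138528
Chained index = 100 × 1.173137 × 1.158669 × 1.138528 = 154.7577

154.76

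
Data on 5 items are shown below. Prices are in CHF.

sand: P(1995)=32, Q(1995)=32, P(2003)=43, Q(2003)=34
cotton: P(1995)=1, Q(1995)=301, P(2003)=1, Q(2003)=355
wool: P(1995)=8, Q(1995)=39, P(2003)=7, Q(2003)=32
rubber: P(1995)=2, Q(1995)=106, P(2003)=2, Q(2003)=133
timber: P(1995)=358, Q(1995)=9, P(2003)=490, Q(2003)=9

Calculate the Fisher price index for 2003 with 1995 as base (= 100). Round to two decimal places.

129.55

Laspeyres component (base-period weights):
ΣP(2003)Q(1995) = 43×32 + 1×301 + 7×39 + 2×106 + 490×9 = 1376 + 301 + 273 + 212 + 4410 = 6572
ΣP(1995)Q(1995) = 32×32 + 1×301 + 8×39 + 2×106 + 358×9 = 1024 + 301 + 312 + 212 + 3222 = 5071
L = 6572 / 5071 × 100 = 129.5997
Paasche component (current-period weights):
ΣP(2003)Q(2003) = 43×34 + 1×355 + 7×32 + 2×133 + 490×9 = 1462 + 355 + 224 + 266 + 4410 = 6717
ΣP(1995)Q(2003) = 32×34 + 1×355 + 8×32 + 2×133 + 358×9 = 1088 + 355 + 256 + 266 + 3222 = 5187
P = 6717 / 5187 × 100 = 129.4968
Fisher = √(L × P) = √(129.5997 × 129.4968) = 129.5482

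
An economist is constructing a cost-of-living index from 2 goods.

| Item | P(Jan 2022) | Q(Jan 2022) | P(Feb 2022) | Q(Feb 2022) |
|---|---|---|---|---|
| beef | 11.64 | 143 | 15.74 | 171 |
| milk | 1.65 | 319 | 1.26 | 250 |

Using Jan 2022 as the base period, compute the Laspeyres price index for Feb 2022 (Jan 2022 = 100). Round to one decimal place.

Laspeyres price index uses base-period quantities as weights.
ΣP(Feb 2022)·Q(Jan 2022) = 15.74×143 + 1.26×319 = 2250.82 + 401.94 = 2652.76
ΣP(Jan 2022)·Q(Jan 2022) = 11.64×143 + 1.65×319 = 1664.52 + 526.35 = 2190.87
Index = 2652.76 / 2190.87 × 100 = 121.0825

121.1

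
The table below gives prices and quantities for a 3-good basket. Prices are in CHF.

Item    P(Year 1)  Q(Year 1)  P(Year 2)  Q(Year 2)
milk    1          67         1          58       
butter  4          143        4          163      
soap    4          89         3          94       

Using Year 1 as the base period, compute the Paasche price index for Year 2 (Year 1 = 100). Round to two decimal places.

91.34

Paasche price index uses current-period quantities as weights.
ΣP(Year 2)·Q(Year 2) = 1×58 + 4×163 + 3×94 = 58 + 652 + 282 = 992
ΣP(Year 1)·Q(Year 2) = 1×58 + 4×163 + 4×94 = 58 + 652 + 376 = 1086
Index = 992 / 1086 × 100 = 91.3444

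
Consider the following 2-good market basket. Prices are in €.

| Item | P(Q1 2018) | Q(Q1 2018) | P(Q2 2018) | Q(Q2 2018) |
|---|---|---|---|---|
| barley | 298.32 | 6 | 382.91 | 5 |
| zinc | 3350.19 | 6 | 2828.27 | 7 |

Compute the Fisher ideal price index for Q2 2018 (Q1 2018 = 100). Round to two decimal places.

87.53

Laspeyres component (base-period weights):
ΣP(Q2 2018)Q(Q1 2018) = 382.91×6 + 2828.27×6 = 2297.46 + 16969.62 = 19267.08
ΣP(Q1 2018)Q(Q1 2018) = 298.32×6 + 3350.19×6 = 1789.92 + 20101.14 = 21891.06
L = 19267.08 / 21891.06 × 100 = 88.0135
Paasche component (current-period weights):
ΣP(Q2 2018)Q(Q2 2018) = 382.91×5 + 2828.27×7 = 1914.55 + 19797.89 = 21712.44
ΣP(Q1 2018)Q(Q2 2018) = 298.32×5 + 3350.19×7 = 1491.6 + 23451.33 = 24942.93
P = 21712.44 / 24942.93 × 100 = 87.0485
Fisher = √(L × P) = √(88.0135 × 87.0485) = 87.5296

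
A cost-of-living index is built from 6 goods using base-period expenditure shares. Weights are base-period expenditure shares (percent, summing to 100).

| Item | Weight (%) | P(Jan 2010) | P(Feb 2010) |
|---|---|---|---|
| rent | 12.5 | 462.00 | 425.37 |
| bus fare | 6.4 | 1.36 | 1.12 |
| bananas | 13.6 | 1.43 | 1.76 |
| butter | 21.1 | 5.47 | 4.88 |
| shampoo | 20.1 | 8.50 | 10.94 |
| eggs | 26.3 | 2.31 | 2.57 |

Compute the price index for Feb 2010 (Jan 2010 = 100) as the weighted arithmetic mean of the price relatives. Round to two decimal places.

107.47

rent: 12.5 × (425.37/462.00) = 12.5 × 0.920714 = 11.5089
bus fare: 6.4 × (1.12/1.36) = 6.4 × 0.823529 = 5.2706
bananas: 13.6 × (1.76/1.43) = 13.6 × 1.230769 = 16.7385
butter: 21.1 × (4.88/5.47) = 21.1 × 0.892139 = 18.8241
shampoo: 20.1 × (10.94/8.50) = 20.1 × 1.287059 = 25.8699
eggs: 26.3 × (2.57/2.31) = 26.3 × 1.112554 = 29.2602
Index = Σ wᵢ·(p₁ᵢ/p₀ᵢ) = 11.5089 + 5.2706 + 16.7385 + 18.8241 + 25.8699 + 29.2602 = 107.4722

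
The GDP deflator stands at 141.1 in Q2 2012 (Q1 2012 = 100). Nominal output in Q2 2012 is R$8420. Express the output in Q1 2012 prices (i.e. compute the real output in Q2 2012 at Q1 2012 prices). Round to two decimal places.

Real = Nominal ÷ (Index/100) = 8420 ÷ (141.1/100)
     = 8420 ÷ 1.411 = 5967.3990

5967.40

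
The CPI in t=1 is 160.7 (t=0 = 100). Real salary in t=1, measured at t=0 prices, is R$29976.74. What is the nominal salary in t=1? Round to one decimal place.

48172.6

Nominal = Real × (Index/100) = 29976.74 × (160.7/100)
        = 29976.74 × 1.607 = 48172.6212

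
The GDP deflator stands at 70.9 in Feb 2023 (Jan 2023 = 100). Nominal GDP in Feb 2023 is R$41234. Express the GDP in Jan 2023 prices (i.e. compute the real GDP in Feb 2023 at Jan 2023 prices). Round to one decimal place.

58158.0

Real = Nominal ÷ (Index/100) = 41234 ÷ (70.9/100)
     = 41234 ÷ 0.709 = 58157.9690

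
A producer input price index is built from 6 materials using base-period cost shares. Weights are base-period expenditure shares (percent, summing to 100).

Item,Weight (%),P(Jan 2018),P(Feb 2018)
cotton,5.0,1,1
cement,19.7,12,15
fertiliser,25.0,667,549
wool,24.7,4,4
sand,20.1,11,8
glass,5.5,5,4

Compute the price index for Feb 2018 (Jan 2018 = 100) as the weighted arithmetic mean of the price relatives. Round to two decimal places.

93.92

cotton: 5.0 × (1/1) = 5.0 × 1.000000 = 5.0000
cement: 19.7 × (15/12) = 19.7 × 1.250000 = 24.6250
fertiliser: 25.0 × (549/667) = 25.0 × 0.823088 = 20.5772
wool: 24.7 × (4/4) = 24.7 × 1.000000 = 24.7000
sand: 20.1 × (8/11) = 20.1 × 0.727273 = 14.6182
glass: 5.5 × (4/5) = 5.5 × 0.800000 = 4.4000
Index = Σ wᵢ·(p₁ᵢ/p₀ᵢ) = 5.0000 + 24.6250 + 20.5772 + 24.7000 + 14.6182 + 4.4000 = 93.9204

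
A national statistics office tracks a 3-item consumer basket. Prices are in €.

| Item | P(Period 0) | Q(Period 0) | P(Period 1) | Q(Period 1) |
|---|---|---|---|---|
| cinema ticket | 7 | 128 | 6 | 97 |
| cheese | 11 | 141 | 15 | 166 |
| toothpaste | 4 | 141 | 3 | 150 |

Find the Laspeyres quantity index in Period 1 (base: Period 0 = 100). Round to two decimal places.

Laspeyres quantity index uses base-period prices as weights.
ΣP(Period 0)·Q(Period 1) = 7×97 + 11×166 + 4×150 = 679 + 1826 + 600 = 3105
ΣP(Period 0)·Q(Period 0) = 7×128 + 11×141 + 4×141 = 896 + 1551 + 564 = 3011
Index = 3105 / 3011 × 100 = 103.1219

103.12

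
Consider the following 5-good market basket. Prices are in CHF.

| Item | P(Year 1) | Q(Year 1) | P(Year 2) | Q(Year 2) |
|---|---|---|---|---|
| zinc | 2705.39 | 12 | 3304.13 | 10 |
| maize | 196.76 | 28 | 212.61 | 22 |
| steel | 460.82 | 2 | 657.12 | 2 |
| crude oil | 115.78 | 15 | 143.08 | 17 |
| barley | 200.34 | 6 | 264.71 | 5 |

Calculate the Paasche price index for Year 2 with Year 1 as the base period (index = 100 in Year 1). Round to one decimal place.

Paasche price index uses current-period quantities as weights.
ΣP(Year 2)·Q(Year 2) = 3304.13×10 + 212.61×22 + 657.12×2 + 143.08×17 + 264.71×5 = 33041.3 + 4677.42 + 1314.24 + 2432.36 + 1323.55 = 42788.87
ΣP(Year 1)·Q(Year 2) = 2705.39×10 + 196.76×22 + 460.82×2 + 115.78×17 + 200.34×5 = 27053.9 + 4328.72 + 921.64 + 1968.26 + 1001.7 = 35274.22
Index = 42788.87 / 35274.22 × 100 = 121.3035

121.3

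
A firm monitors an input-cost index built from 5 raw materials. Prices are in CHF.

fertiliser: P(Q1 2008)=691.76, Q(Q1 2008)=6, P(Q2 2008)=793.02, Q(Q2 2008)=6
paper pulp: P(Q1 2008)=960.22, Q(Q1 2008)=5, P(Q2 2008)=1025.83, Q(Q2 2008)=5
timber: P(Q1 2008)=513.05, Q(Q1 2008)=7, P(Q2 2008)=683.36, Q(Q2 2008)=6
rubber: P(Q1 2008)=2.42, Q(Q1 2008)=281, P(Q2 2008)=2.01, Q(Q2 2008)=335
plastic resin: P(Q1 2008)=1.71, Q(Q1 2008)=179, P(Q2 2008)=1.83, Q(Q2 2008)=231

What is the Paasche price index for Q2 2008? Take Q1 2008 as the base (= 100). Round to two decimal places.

113.96

Paasche price index uses current-period quantities as weights.
ΣP(Q2 2008)·Q(Q2 2008) = 793.02×6 + 1025.83×5 + 683.36×6 + 2.01×335 + 1.83×231 = 4758.12 + 5129.15 + 4100.16 + 673.35 + 422.73 = 15083.51
ΣP(Q1 2008)·Q(Q2 2008) = 691.76×6 + 960.22×5 + 513.05×6 + 2.42×335 + 1.71×231 = 4150.56 + 4801.1 + 3078.3 + 810.7 + 395.01 = 13235.67
Index = 15083.51 / 13235.67 × 100 = 113.9611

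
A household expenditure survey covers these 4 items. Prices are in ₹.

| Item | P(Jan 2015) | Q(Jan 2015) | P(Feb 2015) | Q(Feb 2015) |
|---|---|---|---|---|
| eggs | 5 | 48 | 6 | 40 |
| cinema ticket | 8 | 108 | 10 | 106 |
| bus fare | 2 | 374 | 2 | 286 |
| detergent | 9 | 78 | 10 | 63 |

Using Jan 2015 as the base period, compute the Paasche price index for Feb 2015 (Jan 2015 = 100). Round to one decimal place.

114.4

Paasche price index uses current-period quantities as weights.
ΣP(Feb 2015)·Q(Feb 2015) = 6×40 + 10×106 + 2×286 + 10×63 = 240 + 1060 + 572 + 630 = 2502
ΣP(Jan 2015)·Q(Feb 2015) = 5×40 + 8×106 + 2×286 + 9×63 = 200 + 848 + 572 + 567 = 2187
Index = 2502 / 2187 × 100 = 114.4033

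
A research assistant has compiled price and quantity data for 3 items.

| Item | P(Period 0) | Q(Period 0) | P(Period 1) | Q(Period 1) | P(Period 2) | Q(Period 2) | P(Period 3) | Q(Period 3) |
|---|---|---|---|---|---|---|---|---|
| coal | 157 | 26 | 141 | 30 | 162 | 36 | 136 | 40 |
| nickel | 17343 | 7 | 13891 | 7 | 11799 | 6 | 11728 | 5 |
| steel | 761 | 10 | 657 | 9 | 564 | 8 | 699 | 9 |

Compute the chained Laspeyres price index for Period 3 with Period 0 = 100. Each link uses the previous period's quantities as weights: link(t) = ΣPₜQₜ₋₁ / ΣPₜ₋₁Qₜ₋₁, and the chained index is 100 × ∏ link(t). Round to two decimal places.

Link Period 0→Period 1:
ΣP(Period 1)Q(Period 0) = 141×26 + 13891×7 + 657×10 = 3666 + 97237 + 6570 = 107473
ΣP(Period 0)Q(Period 0) = 157×26 + 17343×7 + 761×10 = 4082 + 121401 + 7610 = 133093
link = 107473/133093 = 0.807503
Link Period 1→Period 2:
ΣP(Period 2)Q(Period 1) = 162×30 + 11799×7 + 564×9 = 4860 + 82593 + 5076 = 92529
ΣP(Period 1)Q(Period 1) = 141×30 + 13891×7 + 657×9 = 4230 + 97237 + 5913 = 107380
link = 92529/107380 = 0.861697
Link Period 2→Period 3:
ΣP(Period 3)Q(Period 2) = 136×36 + 11728×6 + 699×8 = 4896 + 70368 + 5592 = 80856
ΣP(Period 2)Q(Period 2) = 162×36 + 11799×6 + 564×8 = 5832 + 70794 + 4512 = 81138
link = 80856/81138 = 0.996524
Chained index = 100 × 0.807503 × 0.861697 × 0.996524 = 69.3404

69.34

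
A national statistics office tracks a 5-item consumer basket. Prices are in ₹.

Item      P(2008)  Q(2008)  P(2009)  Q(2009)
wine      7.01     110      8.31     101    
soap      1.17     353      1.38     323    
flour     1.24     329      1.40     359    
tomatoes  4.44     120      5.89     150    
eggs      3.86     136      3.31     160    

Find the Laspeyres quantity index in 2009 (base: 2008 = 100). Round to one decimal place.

106.2

Laspeyres quantity index uses base-period prices as weights.
ΣP(2008)·Q(2009) = 7.01×101 + 1.17×323 + 1.24×359 + 4.44×150 + 3.86×160 = 708.01 + 377.91 + 445.16 + 666 + 617.6 = 2814.68
ΣP(2008)·Q(2008) = 7.01×110 + 1.17×353 + 1.24×329 + 4.44×120 + 3.86×136 = 771.1 + 413.01 + 407.96 + 532.8 + 524.96 = 2649.83
Index = 2814.68 / 2649.83 × 100 = 106.2212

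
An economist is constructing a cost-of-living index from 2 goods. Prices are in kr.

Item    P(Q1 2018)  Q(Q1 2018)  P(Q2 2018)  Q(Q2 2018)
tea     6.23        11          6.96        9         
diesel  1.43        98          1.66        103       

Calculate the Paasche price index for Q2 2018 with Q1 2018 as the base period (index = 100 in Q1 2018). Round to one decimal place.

Paasche price index uses current-period quantities as weights.
ΣP(Q2 2018)·Q(Q2 2018) = 6.96×9 + 1.66×103 = 62.64 + 170.98 = 233.62
ΣP(Q1 2018)·Q(Q2 2018) = 6.23×9 + 1.43×103 = 56.07 + 147.29 = 203.36
Index = 233.62 / 203.36 × 100 = 114.8800

114.9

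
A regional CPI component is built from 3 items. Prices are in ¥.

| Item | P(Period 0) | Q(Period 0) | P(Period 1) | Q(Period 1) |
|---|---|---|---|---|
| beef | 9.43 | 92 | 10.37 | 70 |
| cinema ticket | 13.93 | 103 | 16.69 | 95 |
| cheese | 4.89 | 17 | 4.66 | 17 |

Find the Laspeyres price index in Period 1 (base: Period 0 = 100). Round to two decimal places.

Laspeyres price index uses base-period quantities as weights.
ΣP(Period 1)·Q(Period 0) = 10.37×92 + 16.69×103 + 4.66×17 = 954.04 + 1719.07 + 79.22 = 2752.33
ΣP(Period 0)·Q(Period 0) = 9.43×92 + 13.93×103 + 4.89×17 = 867.56 + 1434.79 + 83.13 = 2385.48
Index = 2752.33 / 2385.48 × 100 = 115.3785

115.38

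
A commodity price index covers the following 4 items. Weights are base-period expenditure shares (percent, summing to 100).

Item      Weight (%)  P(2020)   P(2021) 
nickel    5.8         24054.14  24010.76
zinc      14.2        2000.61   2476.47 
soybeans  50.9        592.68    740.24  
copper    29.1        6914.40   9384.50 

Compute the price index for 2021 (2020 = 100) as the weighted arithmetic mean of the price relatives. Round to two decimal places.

nickel: 5.8 × (24010.76/24054.14) = 5.8 × 0.998197 = 5.7895
zinc: 14.2 × (2476.47/2000.61) = 14.2 × 1.237857 = 17.5776
soybeans: 50.9 × (740.24/592.68) = 50.9 × 1.248971 = 63.5726
copper: 29.1 × (9384.50/6914.40) = 29.1 × 1.357240 = 39.4957
Index = Σ wᵢ·(p₁ᵢ/p₀ᵢ) = 5.7895 + 17.5776 + 63.5726 + 39.4957 = 126.4354

126.44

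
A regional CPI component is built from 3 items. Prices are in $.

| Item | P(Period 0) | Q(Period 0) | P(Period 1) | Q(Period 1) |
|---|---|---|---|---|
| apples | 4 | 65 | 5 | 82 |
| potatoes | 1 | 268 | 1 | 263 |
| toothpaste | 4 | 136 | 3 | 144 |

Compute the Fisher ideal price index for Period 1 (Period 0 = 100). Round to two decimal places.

Laspeyres component (base-period weights):
ΣP(Period 1)Q(Period 0) = 5×65 + 1×268 + 3×136 = 325 + 268 + 408 = 1001
ΣP(Period 0)Q(Period 0) = 4×65 + 1×268 + 4×136 = 260 + 268 + 544 = 1072
L = 1001 / 1072 × 100 = 93.3769
Paasche component (current-period weights):
ΣP(Period 1)Q(Period 1) = 5×82 + 1×263 + 3×144 = 410 + 263 + 432 = 1105
ΣP(Period 0)Q(Period 1) = 4×82 + 1×263 + 4×144 = 328 + 263 + 576 = 1167
P = 1105 / 1167 × 100 = 94.6872
Fisher = √(L × P) = √(93.3769 × 94.6872) = 94.0298

94.03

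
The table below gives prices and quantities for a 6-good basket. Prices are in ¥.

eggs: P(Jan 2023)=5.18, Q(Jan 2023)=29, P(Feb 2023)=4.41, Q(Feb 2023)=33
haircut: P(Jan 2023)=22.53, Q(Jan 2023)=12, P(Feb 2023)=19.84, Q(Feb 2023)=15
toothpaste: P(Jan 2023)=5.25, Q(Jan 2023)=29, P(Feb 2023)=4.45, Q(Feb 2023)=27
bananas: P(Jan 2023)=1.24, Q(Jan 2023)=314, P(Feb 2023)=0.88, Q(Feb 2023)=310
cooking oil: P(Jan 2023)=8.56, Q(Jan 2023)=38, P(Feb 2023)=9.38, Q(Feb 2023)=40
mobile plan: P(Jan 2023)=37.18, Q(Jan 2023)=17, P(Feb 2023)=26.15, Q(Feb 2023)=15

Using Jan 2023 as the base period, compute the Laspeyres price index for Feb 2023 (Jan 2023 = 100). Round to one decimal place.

81.9

Laspeyres price index uses base-period quantities as weights.
ΣP(Feb 2023)·Q(Jan 2023) = 4.41×29 + 19.84×12 + 4.45×29 + 0.88×314 + 9.38×38 + 26.15×17 = 127.89 + 238.08 + 129.05 + 276.32 + 356.44 + 444.55 = 1572.33
ΣP(Jan 2023)·Q(Jan 2023) = 5.18×29 + 22.53×12 + 5.25×29 + 1.24×314 + 8.56×38 + 37.18×17 = 150.22 + 270.36 + 152.25 + 389.36 + 325.28 + 632.06 = 1919.53
Index = 1572.33 / 1919.53 × 100 = 81.9122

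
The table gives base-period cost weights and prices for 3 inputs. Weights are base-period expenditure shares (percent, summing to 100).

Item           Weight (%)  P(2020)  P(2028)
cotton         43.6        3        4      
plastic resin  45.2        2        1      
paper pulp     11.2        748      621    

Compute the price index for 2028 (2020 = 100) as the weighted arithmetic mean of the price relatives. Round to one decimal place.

90.0

cotton: 43.6 × (4/3) = 43.6 × 1.333333 = 58.1333
plastic resin: 45.2 × (1/2) = 45.2 × 0.500000 = 22.6000
paper pulp: 11.2 × (621/748) = 11.2 × 0.830214 = 9.2984
Index = Σ wᵢ·(p₁ᵢ/p₀ᵢ) = 58.1333 + 22.6000 + 9.2984 = 90.0317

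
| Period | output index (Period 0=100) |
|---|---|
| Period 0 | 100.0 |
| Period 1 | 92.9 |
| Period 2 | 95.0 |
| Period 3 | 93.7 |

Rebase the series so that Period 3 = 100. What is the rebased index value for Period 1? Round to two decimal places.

99.15

Rebased(Period 1) = 92.9 / 93.7 × 100 = 99.1462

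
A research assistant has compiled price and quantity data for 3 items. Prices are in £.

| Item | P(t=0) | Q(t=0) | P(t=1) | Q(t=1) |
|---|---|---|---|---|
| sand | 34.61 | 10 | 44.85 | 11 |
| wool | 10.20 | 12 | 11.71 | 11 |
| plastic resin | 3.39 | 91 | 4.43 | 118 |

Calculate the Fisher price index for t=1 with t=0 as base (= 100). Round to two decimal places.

Laspeyres component (base-period weights):
ΣP(t=1)Q(t=0) = 44.85×10 + 11.71×12 + 4.43×91 = 448.5 + 140.52 + 403.13 = 992.15
ΣP(t=0)Q(t=0) = 34.61×10 + 10.20×12 + 3.39×91 = 346.1 + 122.4 + 308.49 = 776.99
L = 992.15 / 776.99 × 100 = 127.6915
Paasche component (current-period weights):
ΣP(t=1)Q(t=1) = 44.85×11 + 11.71×11 + 4.43×118 = 493.35 + 128.81 + 522.74 = 1144.9
ΣP(t=0)Q(t=1) = 34.61×11 + 10.20×11 + 3.39×118 = 380.71 + 112.2 + 400.02 = 892.93
P = 1144.9 / 892.93 × 100 = 128.2183
Fisher = √(L × P) = √(127.6915 × 128.2183) = 127.9546

127.95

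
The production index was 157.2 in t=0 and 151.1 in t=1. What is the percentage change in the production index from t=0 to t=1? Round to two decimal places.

Change = (151.1 − 157.2) / 157.2 × 100
       = -6.1 / 157.2 × 100 = -3.8804%

-3.88%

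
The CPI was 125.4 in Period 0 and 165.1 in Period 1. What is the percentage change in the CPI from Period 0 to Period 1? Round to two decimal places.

Change = (165.1 − 125.4) / 125.4 × 100
       = 39.7 / 125.4 × 100 = 31.6587%

31.66%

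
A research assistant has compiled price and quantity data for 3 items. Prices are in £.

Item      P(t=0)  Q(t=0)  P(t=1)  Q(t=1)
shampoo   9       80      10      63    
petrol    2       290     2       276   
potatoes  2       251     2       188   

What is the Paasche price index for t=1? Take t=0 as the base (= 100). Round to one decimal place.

Paasche price index uses current-period quantities as weights.
ΣP(t=1)·Q(t=1) = 10×63 + 2×276 + 2×188 = 630 + 552 + 376 = 1558
ΣP(t=0)·Q(t=1) = 9×63 + 2×276 + 2×188 = 567 + 552 + 376 = 1495
Index = 1558 / 1495 × 100 = 104.2140

104.2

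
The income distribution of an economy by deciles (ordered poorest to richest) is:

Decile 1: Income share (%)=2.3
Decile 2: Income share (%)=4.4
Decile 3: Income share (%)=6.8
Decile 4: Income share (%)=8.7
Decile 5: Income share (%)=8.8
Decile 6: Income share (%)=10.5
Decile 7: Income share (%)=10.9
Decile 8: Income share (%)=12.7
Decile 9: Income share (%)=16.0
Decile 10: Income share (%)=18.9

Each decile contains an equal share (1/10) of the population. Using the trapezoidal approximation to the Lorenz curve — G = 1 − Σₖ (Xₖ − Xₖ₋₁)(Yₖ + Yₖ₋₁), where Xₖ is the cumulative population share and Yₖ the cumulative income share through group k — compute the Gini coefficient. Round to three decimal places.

Cumulative income shares Yₖ: 0.0230, 0.0670, 0.1350, 0.2220, 0.3100, 0.4150, 0.5240, 0.6510, 0.8110, 1.0000
Σ (Xₖ−Xₖ₋₁)(Yₖ+Yₖ₋₁) = (1/10)(0.0230+0.0000) + (1/10)(0.0670+0.0230) + (1/10)(0.1350+0.0670) + (1/10)(0.2220+0.1350) + (1/10)(0.3100+0.2220) + (1/10)(0.4150+0.3100) + (1/10)(0.5240+0.4150) + (1/10)(0.6510+0.5240) + (1/10)(0.8110+0.6510) + (1/10)(1.0000+0.8110)
  = 0.0023 + 0.0090 + 0.0202 + 0.0357 + 0.0532 + 0.0725 + 0.0939 + 0.1175 + 0.1462 + 0.1811 = 0.7316
G = 1 − 0.7316 = 0.2684

0.268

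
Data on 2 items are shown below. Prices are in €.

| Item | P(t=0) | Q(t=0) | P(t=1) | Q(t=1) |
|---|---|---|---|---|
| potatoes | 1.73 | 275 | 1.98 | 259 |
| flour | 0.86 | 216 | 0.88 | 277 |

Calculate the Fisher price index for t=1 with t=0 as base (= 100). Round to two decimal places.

110.64

Laspeyres component (base-period weights):
ΣP(t=1)Q(t=0) = 1.98×275 + 0.88×216 = 544.5 + 190.08 = 734.58
ΣP(t=0)Q(t=0) = 1.73×275 + 0.86×216 = 475.75 + 185.76 = 661.51
L = 734.58 / 661.51 × 100 = 111.0459
Paasche component (current-period weights):
ΣP(t=1)Q(t=1) = 1.98×259 + 0.88×277 = 512.82 + 243.76 = 756.58
ΣP(t=0)Q(t=1) = 1.73×259 + 0.86×277 = 448.07 + 238.22 = 686.29
P = 756.58 / 686.29 × 100 = 110.2420
Fisher = √(L × P) = √(111.0459 × 110.2420) = 110.6433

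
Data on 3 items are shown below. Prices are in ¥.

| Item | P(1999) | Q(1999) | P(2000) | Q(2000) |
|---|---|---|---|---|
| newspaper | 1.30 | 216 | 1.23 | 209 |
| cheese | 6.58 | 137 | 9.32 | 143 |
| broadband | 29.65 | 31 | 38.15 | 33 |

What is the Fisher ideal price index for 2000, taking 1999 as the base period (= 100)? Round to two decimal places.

129.85

Laspeyres component (base-period weights):
ΣP(2000)Q(1999) = 1.23×216 + 9.32×137 + 38.15×31 = 265.68 + 1276.84 + 1182.65 = 2725.17
ΣP(1999)Q(1999) = 1.30×216 + 6.58×137 + 29.65×31 = 280.8 + 901.46 + 919.15 = 2101.41
L = 2725.17 / 2101.41 × 100 = 129.6829
Paasche component (current-period weights):
ΣP(2000)Q(2000) = 1.23×209 + 9.32×143 + 38.15×33 = 257.07 + 1332.76 + 1258.95 = 2848.78
ΣP(1999)Q(2000) = 1.30×209 + 6.58×143 + 29.65×33 = 271.7 + 940.94 + 978.45 = 2191.09
P = 2848.78 / 2191.09 × 100 = 130.0166
Fisher = √(L × P) = √(129.6829 × 130.0166) = 129.8496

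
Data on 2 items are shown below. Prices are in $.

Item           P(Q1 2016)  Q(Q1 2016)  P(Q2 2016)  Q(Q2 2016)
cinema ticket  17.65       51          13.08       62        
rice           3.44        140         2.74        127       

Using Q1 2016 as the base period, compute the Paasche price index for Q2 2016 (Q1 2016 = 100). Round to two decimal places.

Paasche price index uses current-period quantities as weights.
ΣP(Q2 2016)·Q(Q2 2016) = 13.08×62 + 2.74×127 = 810.96 + 347.98 = 1158.94
ΣP(Q1 2016)·Q(Q2 2016) = 17.65×62 + 3.44×127 = 1094.3 + 436.88 = 1531.18
Index = 1158.94 / 1531.18 × 100 = 75.6893

75.69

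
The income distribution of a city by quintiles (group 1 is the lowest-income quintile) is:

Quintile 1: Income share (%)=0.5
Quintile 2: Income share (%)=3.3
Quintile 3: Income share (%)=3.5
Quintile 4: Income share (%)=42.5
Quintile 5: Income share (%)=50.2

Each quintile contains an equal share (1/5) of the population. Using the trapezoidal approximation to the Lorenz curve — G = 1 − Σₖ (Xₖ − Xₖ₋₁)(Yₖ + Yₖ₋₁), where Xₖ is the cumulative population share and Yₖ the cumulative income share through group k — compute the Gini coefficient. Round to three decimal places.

Cumulative income shares Yₖ: 0.0050, 0.0380, 0.0730, 0.4980, 1.0000
Σ (Xₖ−Xₖ₋₁)(Yₖ+Yₖ₋₁) = (1/5)(0.0050+0.0000) + (1/5)(0.0380+0.0050) + (1/5)(0.0730+0.0380) + (1/5)(0.4980+0.0730) + (1/5)(1.0000+0.4980)
  = 0.0010 + 0.0086 + 0.0222 + 0.1142 + 0.2996 = 0.4456
G = 1 − 0.4456 = 0.5544

0.554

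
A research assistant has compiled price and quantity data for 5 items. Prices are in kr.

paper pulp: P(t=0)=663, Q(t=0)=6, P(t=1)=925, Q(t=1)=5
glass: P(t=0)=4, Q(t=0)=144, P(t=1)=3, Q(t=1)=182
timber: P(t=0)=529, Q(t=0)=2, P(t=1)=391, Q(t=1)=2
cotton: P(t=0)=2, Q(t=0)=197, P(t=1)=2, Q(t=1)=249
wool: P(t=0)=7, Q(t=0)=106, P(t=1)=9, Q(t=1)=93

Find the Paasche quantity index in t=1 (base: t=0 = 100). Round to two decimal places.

89.84

Paasche quantity index uses current-period prices as weights.
ΣP(t=1)·Q(t=1) = 925×5 + 3×182 + 391×2 + 2×249 + 9×93 = 4625 + 546 + 782 + 498 + 837 = 7288
ΣP(t=1)·Q(t=0) = 925×6 + 3×144 + 391×2 + 2×197 + 9×106 = 5550 + 432 + 782 + 394 + 954 = 8112
Index = 7288 / 8112 × 100 = 89.8422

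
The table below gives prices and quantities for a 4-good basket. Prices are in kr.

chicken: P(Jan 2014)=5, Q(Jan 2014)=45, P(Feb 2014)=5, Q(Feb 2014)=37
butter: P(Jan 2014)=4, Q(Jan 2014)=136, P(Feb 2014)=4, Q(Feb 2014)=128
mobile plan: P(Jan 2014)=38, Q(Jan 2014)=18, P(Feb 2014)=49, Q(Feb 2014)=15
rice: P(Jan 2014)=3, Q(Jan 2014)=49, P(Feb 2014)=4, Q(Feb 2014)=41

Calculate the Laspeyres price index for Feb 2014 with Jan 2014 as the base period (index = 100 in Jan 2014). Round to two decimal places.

115.44

Laspeyres price index uses base-period quantities as weights.
ΣP(Feb 2014)·Q(Jan 2014) = 5×45 + 4×136 + 49×18 + 4×49 = 225 + 544 + 882 + 196 = 1847
ΣP(Jan 2014)·Q(Jan 2014) = 5×45 + 4×136 + 38×18 + 3×49 = 225 + 544 + 684 + 147 = 1600
Index = 1847 / 1600 × 100 = 115.4375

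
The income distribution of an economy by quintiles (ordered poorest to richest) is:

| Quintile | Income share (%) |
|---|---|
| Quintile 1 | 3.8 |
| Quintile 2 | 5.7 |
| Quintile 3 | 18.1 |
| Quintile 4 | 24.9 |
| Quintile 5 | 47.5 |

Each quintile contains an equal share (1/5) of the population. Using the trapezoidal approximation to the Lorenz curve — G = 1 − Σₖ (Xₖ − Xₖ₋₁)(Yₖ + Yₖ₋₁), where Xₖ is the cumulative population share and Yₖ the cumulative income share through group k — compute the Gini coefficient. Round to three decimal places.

0.426

Cumulative income shares Yₖ: 0.0380, 0.0950, 0.2760, 0.5250, 1.0000
Σ (Xₖ−Xₖ₋₁)(Yₖ+Yₖ₋₁) = (1/5)(0.0380+0.0000) + (1/5)(0.0950+0.0380) + (1/5)(0.2760+0.0950) + (1/5)(0.5250+0.2760) + (1/5)(1.0000+0.5250)
  = 0.0076 + 0.0266 + 0.0742 + 0.1602 + 0.3050 = 0.5736
G = 1 − 0.5736 = 0.4264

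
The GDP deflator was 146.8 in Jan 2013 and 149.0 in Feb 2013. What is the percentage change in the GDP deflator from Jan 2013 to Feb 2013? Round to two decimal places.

Change = (149.0 − 146.8) / 146.8 × 100
       = 2.2 / 146.8 × 100 = 1.4986%

1.50%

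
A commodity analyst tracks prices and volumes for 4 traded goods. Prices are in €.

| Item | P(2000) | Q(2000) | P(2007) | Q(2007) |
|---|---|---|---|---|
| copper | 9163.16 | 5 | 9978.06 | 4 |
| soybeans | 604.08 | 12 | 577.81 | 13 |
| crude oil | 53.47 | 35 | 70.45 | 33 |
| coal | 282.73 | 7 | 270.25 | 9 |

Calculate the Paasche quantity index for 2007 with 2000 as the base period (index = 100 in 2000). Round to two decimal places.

Paasche quantity index uses current-period prices as weights.
ΣP(2007)·Q(2007) = 9978.06×4 + 577.81×13 + 70.45×33 + 270.25×9 = 39912.24 + 7511.53 + 2324.85 + 2432.25 = 52180.87
ΣP(2007)·Q(2000) = 9978.06×5 + 577.81×12 + 70.45×35 + 270.25×7 = 49890.3 + 6933.72 + 2465.75 + 1891.75 = 61181.52
Index = 52180.87 / 61181.52 × 100 = 85.2886

85.29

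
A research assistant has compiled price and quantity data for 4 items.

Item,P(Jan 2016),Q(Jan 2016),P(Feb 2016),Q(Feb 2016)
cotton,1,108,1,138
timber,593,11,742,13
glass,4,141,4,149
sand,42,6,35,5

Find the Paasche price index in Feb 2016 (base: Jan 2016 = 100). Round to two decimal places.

Paasche price index uses current-period quantities as weights.
ΣP(Feb 2016)·Q(Feb 2016) = 1×138 + 742×13 + 4×149 + 35×5 = 138 + 9646 + 596 + 175 = 10555
ΣP(Jan 2016)·Q(Feb 2016) = 1×138 + 593×13 + 4×149 + 42×5 = 138 + 7709 + 596 + 210 = 8653
Index = 10555 / 8653 × 100 = 121.9808

121.98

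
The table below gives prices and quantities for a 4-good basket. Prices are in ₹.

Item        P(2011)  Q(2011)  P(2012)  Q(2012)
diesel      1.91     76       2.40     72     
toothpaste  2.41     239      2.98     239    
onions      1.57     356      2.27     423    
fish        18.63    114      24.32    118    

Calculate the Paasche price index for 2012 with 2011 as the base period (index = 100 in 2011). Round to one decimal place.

Paasche price index uses current-period quantities as weights.
ΣP(2012)·Q(2012) = 2.40×72 + 2.98×239 + 2.27×423 + 24.32×118 = 172.8 + 712.22 + 960.21 + 2869.76 = 4714.99
ΣP(2011)·Q(2012) = 1.91×72 + 2.41×239 + 1.57×423 + 18.63×118 = 137.52 + 575.99 + 664.11 + 2198.34 = 3575.96
Index = 4714.99 / 3575.96 × 100 = 131.8524

131.9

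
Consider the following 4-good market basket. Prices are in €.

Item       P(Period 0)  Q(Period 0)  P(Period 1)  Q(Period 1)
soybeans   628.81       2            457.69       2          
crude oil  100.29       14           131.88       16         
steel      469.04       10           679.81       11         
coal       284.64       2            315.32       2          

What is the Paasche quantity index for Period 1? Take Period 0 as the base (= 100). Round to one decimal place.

Paasche quantity index uses current-period prices as weights.
ΣP(Period 1)·Q(Period 1) = 457.69×2 + 131.88×16 + 679.81×11 + 315.32×2 = 915.38 + 2110.08 + 7477.91 + 630.64 = 11134.01
ΣP(Period 1)·Q(Period 0) = 457.69×2 + 131.88×14 + 679.81×10 + 315.32×2 = 915.38 + 1846.32 + 6798.1 + 630.64 = 10190.44
Index = 11134.01 / 10190.44 × 100 = 109.2594

109.3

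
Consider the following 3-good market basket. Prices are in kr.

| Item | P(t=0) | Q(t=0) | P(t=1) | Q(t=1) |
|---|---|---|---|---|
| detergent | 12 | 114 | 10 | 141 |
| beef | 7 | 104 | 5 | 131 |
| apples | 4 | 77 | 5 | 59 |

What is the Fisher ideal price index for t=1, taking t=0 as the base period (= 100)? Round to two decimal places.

84.00

Laspeyres component (base-period weights):
ΣP(t=1)Q(t=0) = 10×114 + 5×104 + 5×77 = 1140 + 520 + 385 = 2045
ΣP(t=0)Q(t=0) = 12×114 + 7×104 + 4×77 = 1368 + 728 + 308 = 2404
L = 2045 / 2404 × 100 = 85.0666
Paasche component (current-period weights):
ΣP(t=1)Q(t=1) = 10×141 + 5×131 + 5×59 = 1410 + 655 + 295 = 2360
ΣP(t=0)Q(t=1) = 12×141 + 7×131 + 4×59 = 1692 + 917 + 236 = 2845
P = 2360 / 2845 × 100 = 82.9525
Fisher = √(L × P) = √(85.0666 × 82.9525) = 84.0029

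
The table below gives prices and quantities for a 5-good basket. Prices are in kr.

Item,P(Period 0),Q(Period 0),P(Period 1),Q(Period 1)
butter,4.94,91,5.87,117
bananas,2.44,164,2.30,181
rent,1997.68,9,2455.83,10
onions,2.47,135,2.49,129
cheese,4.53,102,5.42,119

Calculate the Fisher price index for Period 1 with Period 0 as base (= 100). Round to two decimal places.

121.82

Laspeyres component (base-period weights):
ΣP(Period 1)Q(Period 0) = 5.87×91 + 2.30×164 + 2455.83×9 + 2.49×135 + 5.42×102 = 534.17 + 377.2 + 22102.47 + 336.15 + 552.84 = 23902.83
ΣP(Period 0)Q(Period 0) = 4.94×91 + 2.44×164 + 1997.68×9 + 2.47×135 + 4.53×102 = 449.54 + 400.16 + 17979.12 + 333.45 + 462.06 = 19624.33
L = 23902.83 / 19624.33 × 100 = 121.8020
Paasche component (current-period weights):
ΣP(Period 1)Q(Period 1) = 5.87×117 + 2.30×181 + 2455.83×10 + 2.49×129 + 5.42×119 = 686.79 + 416.3 + 24558.3 + 321.21 + 644.98 = 26627.58
ΣP(Period 0)Q(Period 1) = 4.94×117 + 2.44×181 + 1997.68×10 + 2.47×129 + 4.53×119 = 577.98 + 441.64 + 19976.8 + 318.63 + 539.07 = 21854.12
P = 26627.58 / 21854.12 × 100 = 121.8424
Fisher = √(L × P) = √(121.8020 × 121.8424) = 121.8222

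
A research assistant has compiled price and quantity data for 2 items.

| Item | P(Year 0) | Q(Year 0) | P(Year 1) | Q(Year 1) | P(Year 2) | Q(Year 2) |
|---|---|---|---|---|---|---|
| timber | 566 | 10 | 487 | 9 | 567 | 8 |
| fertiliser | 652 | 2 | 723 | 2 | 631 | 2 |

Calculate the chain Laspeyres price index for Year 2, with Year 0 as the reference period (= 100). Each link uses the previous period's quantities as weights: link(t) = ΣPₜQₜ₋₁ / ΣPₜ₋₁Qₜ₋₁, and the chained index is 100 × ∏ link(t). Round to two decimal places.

99.03

Link Year 0→Year 1:
ΣP(Year 1)Q(Year 0) = 487×10 + 723×2 = 4870 + 1446 = 6316
ΣP(Year 0)Q(Year 0) = 566×10 + 652×2 = 5660 + 1304 = 6964
link = 6316/6964 = 0.906950
Link Year 1→Year 2:
ΣP(Year 2)Q(Year 1) = 567×9 + 631×2 = 5103 + 1262 = 6365
ΣP(Year 1)Q(Year 1) = 487×9 + 723×2 = 4383 + 1446 = 5829
link = 6365/5829 = 1.091954
Chained index = 100 × 0.906950 × 1.091954 = 99.0348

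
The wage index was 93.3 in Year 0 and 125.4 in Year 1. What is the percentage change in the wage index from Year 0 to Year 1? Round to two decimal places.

Change = (125.4 − 93.3) / 93.3 × 100
       = 32.1 / 93.3 × 100 = 34.4051%

34.41%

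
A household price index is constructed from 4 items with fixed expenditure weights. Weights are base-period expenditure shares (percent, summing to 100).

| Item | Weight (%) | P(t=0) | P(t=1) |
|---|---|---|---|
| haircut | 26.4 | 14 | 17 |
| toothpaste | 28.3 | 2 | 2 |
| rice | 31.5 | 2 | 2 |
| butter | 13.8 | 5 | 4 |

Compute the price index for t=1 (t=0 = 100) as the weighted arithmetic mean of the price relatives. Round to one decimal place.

102.9

haircut: 26.4 × (17/14) = 26.4 × 1.214286 = 32.0571
toothpaste: 28.3 × (2/2) = 28.3 × 1.000000 = 28.3000
rice: 31.5 × (2/2) = 31.5 × 1.000000 = 31.5000
butter: 13.8 × (4/5) = 13.8 × 0.800000 = 11.0400
Index = Σ wᵢ·(p₁ᵢ/p₀ᵢ) = 32.0571 + 28.3000 + 31.5000 + 11.0400 = 102.8971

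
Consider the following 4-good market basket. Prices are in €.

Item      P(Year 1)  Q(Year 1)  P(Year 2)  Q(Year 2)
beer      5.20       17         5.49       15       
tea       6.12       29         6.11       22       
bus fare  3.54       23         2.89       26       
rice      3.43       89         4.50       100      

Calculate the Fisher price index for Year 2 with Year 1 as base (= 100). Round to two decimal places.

Laspeyres component (base-period weights):
ΣP(Year 2)Q(Year 1) = 5.49×17 + 6.11×29 + 2.89×23 + 4.50×89 = 93.33 + 177.19 + 66.47 + 400.5 = 737.49
ΣP(Year 1)Q(Year 1) = 5.20×17 + 6.12×29 + 3.54×23 + 3.43×89 = 88.4 + 177.48 + 81.42 + 305.27 = 652.57
L = 737.49 / 652.57 × 100 = 113.0132
Paasche component (current-period weights):
ΣP(Year 2)Q(Year 2) = 5.49×15 + 6.11×22 + 2.89×26 + 4.50×100 = 82.35 + 134.42 + 75.14 + 450 = 741.91
ΣP(Year 1)Q(Year 2) = 5.20×15 + 6.12×22 + 3.54×26 + 3.43×100 = 78 + 134.64 + 92.04 + 343 = 647.68
P = 741.91 / 647.68 × 100 = 114.5489
Fisher = √(L × P) = √(113.0132 × 114.5489) = 113.7784

113.78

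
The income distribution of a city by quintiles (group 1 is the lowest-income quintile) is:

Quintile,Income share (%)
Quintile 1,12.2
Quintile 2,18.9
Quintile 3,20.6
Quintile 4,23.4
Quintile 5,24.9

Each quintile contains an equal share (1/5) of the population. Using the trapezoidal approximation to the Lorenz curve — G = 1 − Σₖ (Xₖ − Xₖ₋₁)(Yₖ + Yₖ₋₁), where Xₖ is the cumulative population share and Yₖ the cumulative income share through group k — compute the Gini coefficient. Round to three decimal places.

0.120

Cumulative income shares Yₖ: 0.1220, 0.3110, 0.5170, 0.7510, 1.0000
Σ (Xₖ−Xₖ₋₁)(Yₖ+Yₖ₋₁) = (1/5)(0.1220+0.0000) + (1/5)(0.3110+0.1220) + (1/5)(0.5170+0.3110) + (1/5)(0.7510+0.5170) + (1/5)(1.0000+0.7510)
  = 0.0244 + 0.0866 + 0.1656 + 0.2536 + 0.3502 = 0.8804
G = 1 − 0.8804 = 0.1196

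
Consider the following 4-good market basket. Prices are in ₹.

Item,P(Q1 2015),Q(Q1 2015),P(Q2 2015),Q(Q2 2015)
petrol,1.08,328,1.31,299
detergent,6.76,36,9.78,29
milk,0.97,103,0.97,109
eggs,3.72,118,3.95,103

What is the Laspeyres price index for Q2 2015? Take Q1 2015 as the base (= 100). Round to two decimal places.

118.59

Laspeyres price index uses base-period quantities as weights.
ΣP(Q2 2015)·Q(Q1 2015) = 1.31×328 + 9.78×36 + 0.97×103 + 3.95×118 = 429.68 + 352.08 + 99.91 + 466.1 = 1347.77
ΣP(Q1 2015)·Q(Q1 2015) = 1.08×328 + 6.76×36 + 0.97×103 + 3.72×118 = 354.24 + 243.36 + 99.91 + 438.96 = 1136.47
Index = 1347.77 / 1136.47 × 100 = 118.5927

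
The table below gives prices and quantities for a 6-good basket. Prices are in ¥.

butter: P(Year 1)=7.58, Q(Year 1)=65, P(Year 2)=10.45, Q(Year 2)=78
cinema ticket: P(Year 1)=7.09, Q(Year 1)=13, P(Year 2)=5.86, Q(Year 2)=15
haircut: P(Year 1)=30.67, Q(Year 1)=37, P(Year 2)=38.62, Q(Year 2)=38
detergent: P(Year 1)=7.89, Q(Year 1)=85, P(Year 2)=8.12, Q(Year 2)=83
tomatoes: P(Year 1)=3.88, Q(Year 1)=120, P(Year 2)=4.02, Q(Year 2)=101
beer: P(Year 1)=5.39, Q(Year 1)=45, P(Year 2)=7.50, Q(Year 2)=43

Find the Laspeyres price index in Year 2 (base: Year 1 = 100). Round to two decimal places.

119.24

Laspeyres price index uses base-period quantities as weights.
ΣP(Year 2)·Q(Year 1) = 10.45×65 + 5.86×13 + 38.62×37 + 8.12×85 + 4.02×120 + 7.50×45 = 679.25 + 76.18 + 1428.94 + 690.2 + 482.4 + 337.5 = 3694.47
ΣP(Year 1)·Q(Year 1) = 7.58×65 + 7.09×13 + 30.67×37 + 7.89×85 + 3.88×120 + 5.39×45 = 492.7 + 92.17 + 1134.79 + 670.65 + 465.6 + 242.55 = 3098.46
Index = 3694.47 / 3098.46 × 100 = 119.2357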